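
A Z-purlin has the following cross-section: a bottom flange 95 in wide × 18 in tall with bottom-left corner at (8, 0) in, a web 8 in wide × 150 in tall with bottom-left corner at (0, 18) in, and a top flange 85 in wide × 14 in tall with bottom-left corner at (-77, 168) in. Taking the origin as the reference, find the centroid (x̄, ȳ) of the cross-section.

x̄ = 14.30 in, ȳ = 81.77 in

bottom flange: A = 95 × 18 = 1710.00, centroid at (55.50, 9.00).
web: A = 8 × 150 = 1200.00, centroid at (4.00, 93.00).
top flange: A = 85 × 14 = 1190.00, centroid at (-34.50, 175.00).
ΣA = 4100.00 in²
ΣAx̄ = (1710.00)(55.50) + (1200.00)(4.00) + (1190.00)(-34.50) = 58650.00 in³
ΣAȳ = (1710.00)(9.00) + (1200.00)(93.00) + (1190.00)(175.00) = 335240.00 in³
x̄ = 58650.00 / 4100.00 = 14.30 in
ȳ = 335240.00 / 4100.00 = 81.77 in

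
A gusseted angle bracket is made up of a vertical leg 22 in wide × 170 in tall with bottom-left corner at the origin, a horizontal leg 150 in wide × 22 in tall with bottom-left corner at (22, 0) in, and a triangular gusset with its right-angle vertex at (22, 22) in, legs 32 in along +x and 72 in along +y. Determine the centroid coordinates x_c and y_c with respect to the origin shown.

x_c = 48.69 in, y_c = 49.71 in

Part | A | x̄ᵢ | ȳᵢ | A·x̄ᵢ | A·ȳᵢ
vertical leg | 3740.00 | 11.00 | 85.00 | 41140.00 | 317900.00
horizontal leg | 3300.00 | 97.00 | 11.00 | 320100.00 | 36300.00
gusset | 1152.00 | 32.67 | 46.00 | 37632.00 | 52992.00
Σ | 8192.00 |  |  | 398872.00 | 407192.00
x_c = 398872.00 / 8192.00 = 48.69 in
y_c = 407192.00 / 8192.00 = 49.71 in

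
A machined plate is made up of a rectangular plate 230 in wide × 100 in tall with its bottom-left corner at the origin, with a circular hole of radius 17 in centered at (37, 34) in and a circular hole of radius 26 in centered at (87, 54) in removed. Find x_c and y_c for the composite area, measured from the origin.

x_c = 121.52 in, y_c = 50.30 in

Part | A | x̄ᵢ | ȳᵢ | A·x̄ᵢ | A·ȳᵢ
plate | 23000.00 | 115.00 | 50.00 | 2645000.00 | 1150000.00
hole 1 | -907.92 | 37.00 | 34.00 | -33593.05 | -30869.29
hole 2 | -2123.72 | 87.00 | 54.00 | -184763.35 | -114680.70
Σ | 19968.36 |  |  | 2426643.60 | 1004450.01
x_c = 2426643.60 / 19968.36 = 121.52 in
y_c = 1004450.01 / 19968.36 = 50.30 in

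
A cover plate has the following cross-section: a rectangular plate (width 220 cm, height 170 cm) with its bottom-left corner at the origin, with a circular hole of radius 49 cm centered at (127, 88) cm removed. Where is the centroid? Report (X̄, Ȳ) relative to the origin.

Part | A | x̄ᵢ | ȳᵢ | A·x̄ᵢ | A·ȳᵢ
plate | 37400.00 | 110.00 | 85.00 | 4114000.00 | 3179000.00
hole | -7542.96 | 127.00 | 88.00 | -957956.42 | -663780.83
Σ | 29857.04 |  |  | 3156043.58 | 2515219.17
X̄ = 3156043.58 / 29857.04 = 105.71 cm
Ȳ = 2515219.17 / 29857.04 = 84.24 cm

X̄ = 105.71 cm, Ȳ = 84.24 cm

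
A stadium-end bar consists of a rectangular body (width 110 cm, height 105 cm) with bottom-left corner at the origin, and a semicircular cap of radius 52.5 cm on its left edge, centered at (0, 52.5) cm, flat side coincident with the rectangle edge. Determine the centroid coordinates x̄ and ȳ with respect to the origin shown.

rectangular body: A = 110 × 105 = 11550.00, centroid at (55.00, 52.50).
semicircular end: A = ½π·52.5² = 4329.51, centroid at (-22.28, 52.50).
ΣA = 15879.51 cm², ΣAx̄ = 538781.25 cm³, ΣAȳ = 833674.14 cm³.
x̄ = 538781.25/15879.51 = 33.93 cm; ȳ = 833674.14/15879.51 = 52.50 cm.

x̄ = 33.93 cm, ȳ = 52.50 cm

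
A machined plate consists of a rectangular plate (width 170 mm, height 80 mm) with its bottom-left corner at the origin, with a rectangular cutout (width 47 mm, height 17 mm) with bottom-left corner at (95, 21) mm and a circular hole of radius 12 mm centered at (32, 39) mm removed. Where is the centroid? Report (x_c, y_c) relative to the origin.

x_c = 84.77 mm, y_c = 40.72 mm

Part | A | x̄ᵢ | ȳᵢ | A·x̄ᵢ | A·ȳᵢ
plate | 13600.00 | 85.00 | 40.00 | 1156000.00 | 544000.00
hole 1 | -799.00 | 118.50 | 29.50 | -94681.50 | -23570.50
hole 2 | -452.39 | 32.00 | 39.00 | -14476.46 | -17643.18
Σ | 12348.61 |  |  | 1046842.04 | 502786.32
x_c = 1046842.04 / 12348.61 = 84.77 mm
y_c = 502786.32 / 12348.61 = 40.72 mm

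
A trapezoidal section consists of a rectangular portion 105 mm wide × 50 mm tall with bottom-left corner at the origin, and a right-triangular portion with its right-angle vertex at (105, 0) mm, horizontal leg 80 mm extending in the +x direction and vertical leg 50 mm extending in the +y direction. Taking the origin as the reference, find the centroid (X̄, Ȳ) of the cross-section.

rectangular portion: A = 105 × 50 = 5250.00, centroid at (52.50, 25.00).
triangular portion: A = ½·80·50 = 2000.00, centroid at (131.67, 16.67).
ΣA = 7250.00 mm²
ΣAX̄ = (5250.00)(52.50) + (2000.00)(131.67) = 538958.33 mm³
ΣAȲ = (5250.00)(25.00) + (2000.00)(16.67) = 164583.33 mm³
X̄ = 538958.33 / 7250.00 = 74.34 mm
Ȳ = 164583.33 / 7250.00 = 22.70 mm

X̄ = 74.34 mm, Ȳ = 22.70 mm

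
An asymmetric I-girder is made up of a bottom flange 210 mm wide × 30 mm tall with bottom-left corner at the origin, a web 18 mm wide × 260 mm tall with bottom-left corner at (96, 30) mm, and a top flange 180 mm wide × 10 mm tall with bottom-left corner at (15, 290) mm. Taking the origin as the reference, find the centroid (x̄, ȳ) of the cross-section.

bottom flange: A = 210 × 30 = 6300.00, centroid at (105.00, 15.00).
web: A = 18 × 260 = 4680.00, centroid at (105.00, 160.00).
top flange: A = 180 × 10 = 1800.00, centroid at (105.00, 295.00).
ΣA = 12780.00 mm²
ΣAx̄ = (6300.00)(105.00) + (4680.00)(105.00) + (1800.00)(105.00) = 1341900.00 mm³
ΣAȳ = (6300.00)(15.00) + (4680.00)(160.00) + (1800.00)(295.00) = 1374300.00 mm³
x̄ = 1341900.00 / 12780.00 = 105.00 mm
ȳ = 1374300.00 / 12780.00 = 107.54 mm

x̄ = 105.00 mm, ȳ = 107.54 mm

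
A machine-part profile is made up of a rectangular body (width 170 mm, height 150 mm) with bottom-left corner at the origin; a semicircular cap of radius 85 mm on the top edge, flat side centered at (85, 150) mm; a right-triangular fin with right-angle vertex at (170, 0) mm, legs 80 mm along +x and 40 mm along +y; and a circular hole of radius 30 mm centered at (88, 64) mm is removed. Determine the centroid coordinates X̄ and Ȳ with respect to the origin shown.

rectangular body: A = 170 × 150 = 25500.00, centroid at (85.00, 75.00).
semicircular top: A = ½π·85² = 11349.00, centroid at (85.00, 186.08).
triangular fin: A = ½·80·40 = 1600.00, centroid at (196.67, 13.33).
hole: A = −π·30² = -2827.43, centroid at (88.00, 64.00).
ΣA = 35621.57 mm², ΣAX̄ = 3198017.82 mm³, ΣAȲ = 3864644.78 mm³.
X̄ = 3198017.82/35621.57 = 89.78 mm; Ȳ = 3864644.78/35621.57 = 108.49 mm.

X̄ = 89.78 mm, Ȳ = 108.49 mm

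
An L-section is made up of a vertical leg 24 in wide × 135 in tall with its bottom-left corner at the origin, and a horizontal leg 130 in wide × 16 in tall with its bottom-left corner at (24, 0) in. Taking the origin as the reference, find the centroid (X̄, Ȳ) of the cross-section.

vertical leg: A = 24 × 135 = 3240.00, centroid at (12.00, 67.50).
horizontal leg: A = 130 × 16 = 2080.00, centroid at (89.00, 8.00).
ΣA = 5320.00 in², ΣAX̄ = 224000.00 in³, ΣAȲ = 235340.00 in³.
X̄ = 224000.00/5320.00 = 42.11 in; Ȳ = 235340.00/5320.00 = 44.24 in.

X̄ = 42.11 in, Ȳ = 44.24 in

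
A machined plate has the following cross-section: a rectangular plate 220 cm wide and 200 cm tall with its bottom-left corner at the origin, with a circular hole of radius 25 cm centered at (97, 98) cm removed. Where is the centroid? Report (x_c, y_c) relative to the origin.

x_c = 110.61 cm, y_c = 100.09 cm

plate: A = 220 × 200 = 44000.00, centroid at (110.00, 100.00).
hole: A = −π·25² = -1963.50, centroid at (97.00, 98.00).
ΣA = 42036.50 cm²
ΣAx_c = (44000.00)(110.00) + (-1963.50)(97.00) = 4649540.95 cm³
ΣAy_c = (44000.00)(100.00) + (-1963.50)(98.00) = 4207577.45 cm³
x_c = 4649540.95 / 42036.50 = 110.61 cm
y_c = 4207577.45 / 42036.50 = 100.09 cm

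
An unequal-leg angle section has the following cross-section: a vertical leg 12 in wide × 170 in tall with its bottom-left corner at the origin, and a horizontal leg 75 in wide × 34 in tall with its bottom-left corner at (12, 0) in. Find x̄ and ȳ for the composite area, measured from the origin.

vertical leg: A = 12 × 170 = 2040.00, centroid at (6.00, 85.00).
horizontal leg: A = 75 × 34 = 2550.00, centroid at (49.50, 17.00).
ΣA = 4590.00 in²
ΣAx̄ = (2040.00)(6.00) + (2550.00)(49.50) = 138465.00 in³
ΣAȳ = (2040.00)(85.00) + (2550.00)(17.00) = 216750.00 in³
x̄ = 138465.00 / 4590.00 = 30.17 in
ȳ = 216750.00 / 4590.00 = 47.22 in

x̄ = 30.17 in, ȳ = 47.22 in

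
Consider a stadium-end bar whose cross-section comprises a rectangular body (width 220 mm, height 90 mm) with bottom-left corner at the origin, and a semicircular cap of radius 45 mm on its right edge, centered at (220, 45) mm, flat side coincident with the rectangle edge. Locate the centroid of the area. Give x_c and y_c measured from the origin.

x_c = 127.87 mm, y_c = 45.00 mm

rectangular body: A = 220 × 90 = 19800.00, centroid at (110.00, 45.00).
semicircular end: A = ½π·45² = 3180.86, centroid at (239.10, 45.00).
ΣA = 22980.86 mm², ΣAx_c = 2938539.76 mm³, ΣAy_c = 1034138.82 mm³.
x_c = 2938539.76/22980.86 = 127.87 mm; y_c = 1034138.82/22980.86 = 45.00 mm.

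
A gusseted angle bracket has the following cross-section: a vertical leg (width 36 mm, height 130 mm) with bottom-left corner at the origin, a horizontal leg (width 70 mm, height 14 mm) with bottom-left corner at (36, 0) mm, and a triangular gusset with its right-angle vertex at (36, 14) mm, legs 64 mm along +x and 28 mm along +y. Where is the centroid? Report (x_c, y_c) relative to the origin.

x_c = 31.30 mm, y_c = 50.64 mm

vertical leg: A = 36 × 130 = 4680.00, centroid at (18.00, 65.00).
horizontal leg: A = 70 × 14 = 980.00, centroid at (71.00, 7.00).
gusset: A = ½·64·28 = 896.00, centroid at (57.33, 23.33).
ΣA = 6556.00 mm², ΣAx_c = 205190.67 mm³, ΣAy_c = 331966.67 mm³.
x_c = 205190.67/6556.00 = 31.30 mm; y_c = 331966.67/6556.00 = 50.64 mm.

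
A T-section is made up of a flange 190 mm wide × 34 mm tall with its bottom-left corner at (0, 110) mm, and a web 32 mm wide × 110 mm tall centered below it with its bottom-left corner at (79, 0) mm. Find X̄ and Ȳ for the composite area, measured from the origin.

X̄ = 95.00 mm, Ȳ = 101.61 mm

web: A = 32 × 110 = 3520.00, centroid at (95.00, 55.00).
flange: A = 190 × 34 = 6460.00, centroid at (95.00, 127.00).
ΣA = 9980.00 mm², ΣAX̄ = 948100.00 mm³, ΣAȲ = 1014020.00 mm³.
X̄ = 948100.00/9980.00 = 95.00 mm; Ȳ = 1014020.00/9980.00 = 101.61 mm.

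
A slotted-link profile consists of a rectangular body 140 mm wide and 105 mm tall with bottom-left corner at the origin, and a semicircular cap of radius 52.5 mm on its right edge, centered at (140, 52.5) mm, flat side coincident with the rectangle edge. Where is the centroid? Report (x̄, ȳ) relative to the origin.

x̄ = 91.00 mm, ȳ = 52.50 mm

rectangular body: A = 140 × 105 = 14700.00, centroid at (70.00, 52.50).
semicircular end: A = ½π·52.5² = 4329.51, centroid at (162.28, 52.50).
ΣA = 19029.51 mm²
ΣAx̄ = (14700.00)(70.00) + (4329.51)(162.28) = 1731599.78 mm³
ΣAȳ = (14700.00)(52.50) + (4329.51)(52.50) = 999049.14 mm³
x̄ = 1731599.78 / 19029.51 = 91.00 mm
ȳ = 999049.14 / 19029.51 = 52.50 mm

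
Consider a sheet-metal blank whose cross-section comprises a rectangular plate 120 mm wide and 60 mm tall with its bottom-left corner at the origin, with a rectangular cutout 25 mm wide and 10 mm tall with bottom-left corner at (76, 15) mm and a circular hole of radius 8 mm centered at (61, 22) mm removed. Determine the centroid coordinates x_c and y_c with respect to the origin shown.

plate: A = 120 × 60 = 7200.00, centroid at (60.00, 30.00).
hole 1: A = −(25 × 10) = -250.00, centroid at (88.50, 20.00).
hole 2: A = −π·8² = -201.06, centroid at (61.00, 22.00).
ΣA = 6748.94 mm², ΣAx_c = 397610.22 mm³, ΣAy_c = 206576.64 mm³.
x_c = 397610.22/6748.94 = 58.91 mm; y_c = 206576.64/6748.94 = 30.61 mm.

x_c = 58.91 mm, y_c = 30.61 mm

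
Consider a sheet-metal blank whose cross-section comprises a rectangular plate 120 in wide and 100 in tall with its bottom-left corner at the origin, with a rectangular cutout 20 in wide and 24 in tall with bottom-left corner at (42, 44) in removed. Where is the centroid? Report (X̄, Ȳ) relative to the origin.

plate: A = 120 × 100 = 12000.00, centroid at (60.00, 50.00).
hole: A = −(20 × 24) = -480.00, centroid at (52.00, 56.00).
ΣA = 11520.00 in²
ΣAX̄ = (12000.00)(60.00) + (-480.00)(52.00) = 695040.00 in³
ΣAȲ = (12000.00)(50.00) + (-480.00)(56.00) = 573120.00 in³
X̄ = 695040.00 / 11520.00 = 60.33 in
Ȳ = 573120.00 / 11520.00 = 49.75 in

X̄ = 60.33 in, Ȳ = 49.75 in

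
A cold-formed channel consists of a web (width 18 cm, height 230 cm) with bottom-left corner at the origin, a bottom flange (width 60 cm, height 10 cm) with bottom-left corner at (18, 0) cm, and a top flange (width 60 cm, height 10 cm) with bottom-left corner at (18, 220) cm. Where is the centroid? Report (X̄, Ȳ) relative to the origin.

web: A = 18 × 230 = 4140.00, centroid at (9.00, 115.00).
bottom flange: A = 60 × 10 = 600.00, centroid at (48.00, 5.00).
top flange: A = 60 × 10 = 600.00, centroid at (48.00, 225.00).
ΣA = 5340.00 cm²
ΣAX̄ = (4140.00)(9.00) + (600.00)(48.00) + (600.00)(48.00) = 94860.00 cm³
ΣAȲ = (4140.00)(115.00) + (600.00)(5.00) + (600.00)(225.00) = 614100.00 cm³
X̄ = 94860.00 / 5340.00 = 17.76 cm
Ȳ = 614100.00 / 5340.00 = 115.00 cm

X̄ = 17.76 cm, Ȳ = 115.00 cm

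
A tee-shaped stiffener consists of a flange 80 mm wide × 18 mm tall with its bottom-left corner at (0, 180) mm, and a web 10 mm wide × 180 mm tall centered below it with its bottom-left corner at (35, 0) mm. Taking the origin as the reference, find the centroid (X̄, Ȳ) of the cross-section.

web: A = 10 × 180 = 1800.00, centroid at (40.00, 90.00).
flange: A = 80 × 18 = 1440.00, centroid at (40.00, 189.00).
ΣA = 3240.00 mm²
ΣAX̄ = (1800.00)(40.00) + (1440.00)(40.00) = 129600.00 mm³
ΣAȲ = (1800.00)(90.00) + (1440.00)(189.00) = 434160.00 mm³
X̄ = 129600.00 / 3240.00 = 40.00 mm
Ȳ = 434160.00 / 3240.00 = 134.00 mm

X̄ = 40.00 mm, Ȳ = 134.00 mm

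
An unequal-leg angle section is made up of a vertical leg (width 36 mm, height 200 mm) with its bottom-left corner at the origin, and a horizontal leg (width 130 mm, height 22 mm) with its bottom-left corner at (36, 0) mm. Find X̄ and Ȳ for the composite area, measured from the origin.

Part | A | x̄ᵢ | ȳᵢ | A·x̄ᵢ | A·ȳᵢ
vertical leg | 7200.00 | 18.00 | 100.00 | 129600.00 | 720000.00
horizontal leg | 2860.00 | 101.00 | 11.00 | 288860.00 | 31460.00
Σ | 10060.00 |  |  | 418460.00 | 751460.00
X̄ = 418460.00 / 10060.00 = 41.60 mm
Ȳ = 751460.00 / 10060.00 = 74.70 mm

X̄ = 41.60 mm, Ȳ = 74.70 mm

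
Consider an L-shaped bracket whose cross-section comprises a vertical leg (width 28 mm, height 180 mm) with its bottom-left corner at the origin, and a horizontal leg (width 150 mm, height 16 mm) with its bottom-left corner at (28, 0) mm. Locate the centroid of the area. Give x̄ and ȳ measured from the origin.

vertical leg: A = 28 × 180 = 5040.00, centroid at (14.00, 90.00).
horizontal leg: A = 150 × 16 = 2400.00, centroid at (103.00, 8.00).
ΣA = 7440.00 mm², ΣAx̄ = 317760.00 mm³, ΣAȳ = 472800.00 mm³.
x̄ = 317760.00/7440.00 = 42.71 mm; ȳ = 472800.00/7440.00 = 63.55 mm.

x̄ = 42.71 mm, ȳ = 63.55 mm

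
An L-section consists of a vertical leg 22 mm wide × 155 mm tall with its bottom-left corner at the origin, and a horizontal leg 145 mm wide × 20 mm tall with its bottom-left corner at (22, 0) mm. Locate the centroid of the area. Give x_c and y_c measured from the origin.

x_c = 49.38 mm, y_c = 46.48 mm

vertical leg: A = 22 × 155 = 3410.00, centroid at (11.00, 77.50).
horizontal leg: A = 145 × 20 = 2900.00, centroid at (94.50, 10.00).
ΣA = 6310.00 mm²
ΣAx_c = (3410.00)(11.00) + (2900.00)(94.50) = 311560.00 mm³
ΣAy_c = (3410.00)(77.50) + (2900.00)(10.00) = 293275.00 mm³
x_c = 311560.00 / 6310.00 = 49.38 mm
y_c = 293275.00 / 6310.00 = 46.48 mm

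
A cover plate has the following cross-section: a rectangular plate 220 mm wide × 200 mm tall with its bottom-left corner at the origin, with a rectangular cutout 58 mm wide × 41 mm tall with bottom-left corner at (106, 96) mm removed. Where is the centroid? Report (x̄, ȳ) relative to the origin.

plate: A = 220 × 200 = 44000.00, centroid at (110.00, 100.00).
hole: A = −(58 × 41) = -2378.00, centroid at (135.00, 116.50).
ΣA = 41622.00 mm², ΣAx̄ = 4518970.00 mm³, ΣAȳ = 4122963.00 mm³.
x̄ = 4518970.00/41622.00 = 108.57 mm; ȳ = 4122963.00/41622.00 = 99.06 mm.

x̄ = 108.57 mm, ȳ = 99.06 mm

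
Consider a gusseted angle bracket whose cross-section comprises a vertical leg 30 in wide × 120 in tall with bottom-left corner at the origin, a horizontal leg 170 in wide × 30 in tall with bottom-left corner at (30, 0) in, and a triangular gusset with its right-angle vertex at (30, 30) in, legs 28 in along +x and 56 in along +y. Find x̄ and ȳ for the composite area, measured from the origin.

x̄ = 70.79 in, ȳ = 34.86 in

vertical leg: A = 30 × 120 = 3600.00, centroid at (15.00, 60.00).
horizontal leg: A = 170 × 30 = 5100.00, centroid at (115.00, 15.00).
gusset: A = ½·28·56 = 784.00, centroid at (39.33, 48.67).
ΣA = 9484.00 in², ΣAx̄ = 671337.33 in³, ΣAȳ = 330654.67 in³.
x̄ = 671337.33/9484.00 = 70.79 in; ȳ = 330654.67/9484.00 = 34.86 in.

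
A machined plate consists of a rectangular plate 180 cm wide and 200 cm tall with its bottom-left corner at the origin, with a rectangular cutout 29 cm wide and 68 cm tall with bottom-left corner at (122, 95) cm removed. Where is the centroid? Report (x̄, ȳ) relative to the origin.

plate: A = 180 × 200 = 36000.00, centroid at (90.00, 100.00).
hole: A = −(29 × 68) = -1972.00, centroid at (136.50, 129.00).
ΣA = 34028.00 cm²
ΣAx̄ = (36000.00)(90.00) + (-1972.00)(136.50) = 2970822.00 cm³
ΣAȳ = (36000.00)(100.00) + (-1972.00)(129.00) = 3345612.00 cm³
x̄ = 2970822.00 / 34028.00 = 87.31 cm
ȳ = 3345612.00 / 34028.00 = 98.32 cm

x̄ = 87.31 cm, ȳ = 98.32 cm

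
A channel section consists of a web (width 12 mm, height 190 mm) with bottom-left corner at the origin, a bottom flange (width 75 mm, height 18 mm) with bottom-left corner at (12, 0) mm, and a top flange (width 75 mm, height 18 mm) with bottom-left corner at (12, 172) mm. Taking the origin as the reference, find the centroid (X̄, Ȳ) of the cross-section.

web: A = 12 × 190 = 2280.00, centroid at (6.00, 95.00).
bottom flange: A = 75 × 18 = 1350.00, centroid at (49.50, 9.00).
top flange: A = 75 × 18 = 1350.00, centroid at (49.50, 181.00).
ΣA = 4980.00 mm²
ΣAX̄ = (2280.00)(6.00) + (1350.00)(49.50) + (1350.00)(49.50) = 147330.00 mm³
ΣAȲ = (2280.00)(95.00) + (1350.00)(9.00) + (1350.00)(181.00) = 473100.00 mm³
X̄ = 147330.00 / 4980.00 = 29.58 mm
Ȳ = 473100.00 / 4980.00 = 95.00 mm

X̄ = 29.58 mm, Ȳ = 95.00 mm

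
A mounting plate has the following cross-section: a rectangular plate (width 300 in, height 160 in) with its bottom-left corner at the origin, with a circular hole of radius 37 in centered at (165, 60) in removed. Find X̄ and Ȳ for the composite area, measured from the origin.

X̄ = 148.52 in, Ȳ = 81.97 in

plate: A = 300 × 160 = 48000.00, centroid at (150.00, 80.00).
hole: A = −π·37² = -4300.84, centroid at (165.00, 60.00).
ΣA = 43699.16 in², ΣAX̄ = 6490361.34 in³, ΣAȲ = 3581949.58 in³.
X̄ = 6490361.34/43699.16 = 148.52 in; Ȳ = 3581949.58/43699.16 = 81.97 in.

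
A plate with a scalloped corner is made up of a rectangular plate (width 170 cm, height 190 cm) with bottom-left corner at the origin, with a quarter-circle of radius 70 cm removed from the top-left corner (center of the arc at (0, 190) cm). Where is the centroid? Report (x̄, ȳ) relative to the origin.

x̄ = 92.48 cm, ȳ = 86.17 cm

plate: A = 170 × 190 = 32300.00, centroid at (85.00, 95.00).
removed quarter-circle: A = −¼π·70² = -3848.45, centroid at (29.71, 160.29).
ΣA = 28451.55 cm²
ΣAx̄ = (32300.00)(85.00) + (-3848.45)(29.71) = 2631166.67 cm³
ΣAȳ = (32300.00)(95.00) + (-3848.45)(160.29) = 2451627.64 cm³
x̄ = 2631166.67 / 28451.55 = 92.48 cm
ȳ = 2451627.64 / 28451.55 = 86.17 cm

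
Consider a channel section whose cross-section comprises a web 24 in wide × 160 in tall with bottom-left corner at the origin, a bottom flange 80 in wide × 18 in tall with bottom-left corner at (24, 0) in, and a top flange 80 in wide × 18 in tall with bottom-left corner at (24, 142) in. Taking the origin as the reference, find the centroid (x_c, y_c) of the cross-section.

x_c = 34.29 in, y_c = 80.00 in

web: A = 24 × 160 = 3840.00, centroid at (12.00, 80.00).
bottom flange: A = 80 × 18 = 1440.00, centroid at (64.00, 9.00).
top flange: A = 80 × 18 = 1440.00, centroid at (64.00, 151.00).
ΣA = 6720.00 in², ΣAx_c = 230400.00 in³, ΣAy_c = 537600.00 in³.
x_c = 230400.00/6720.00 = 34.29 in; y_c = 537600.00/6720.00 = 80.00 in.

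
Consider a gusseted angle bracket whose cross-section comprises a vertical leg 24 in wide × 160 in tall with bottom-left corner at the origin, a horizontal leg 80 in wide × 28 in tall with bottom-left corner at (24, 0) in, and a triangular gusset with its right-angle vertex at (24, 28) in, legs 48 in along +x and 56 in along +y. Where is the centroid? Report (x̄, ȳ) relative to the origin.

x̄ = 32.76 in, ȳ = 54.05 in

vertical leg: A = 24 × 160 = 3840.00, centroid at (12.00, 80.00).
horizontal leg: A = 80 × 28 = 2240.00, centroid at (64.00, 14.00).
gusset: A = ½·48·56 = 1344.00, centroid at (40.00, 46.67).
ΣA = 7424.00 in²
ΣAx̄ = (3840.00)(12.00) + (2240.00)(64.00) + (1344.00)(40.00) = 243200.00 in³
ΣAȳ = (3840.00)(80.00) + (2240.00)(14.00) + (1344.00)(46.67) = 401280.00 in³
x̄ = 243200.00 / 7424.00 = 32.76 in
ȳ = 401280.00 / 7424.00 = 54.05 in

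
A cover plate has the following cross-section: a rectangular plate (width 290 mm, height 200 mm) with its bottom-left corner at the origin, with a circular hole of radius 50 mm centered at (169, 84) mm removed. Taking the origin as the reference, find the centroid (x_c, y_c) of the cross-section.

x_c = 141.24 mm, y_c = 102.51 mm

Part | A | x̄ᵢ | ȳᵢ | A·x̄ᵢ | A·ȳᵢ
plate | 58000.00 | 145.00 | 100.00 | 8410000.00 | 5800000.00
hole | -7853.98 | 169.00 | 84.00 | -1327322.90 | -659734.46
Σ | 50146.02 |  |  | 7082677.10 | 5140265.54
x_c = 7082677.10 / 50146.02 = 141.24 mm
y_c = 5140265.54 / 50146.02 = 102.51 mm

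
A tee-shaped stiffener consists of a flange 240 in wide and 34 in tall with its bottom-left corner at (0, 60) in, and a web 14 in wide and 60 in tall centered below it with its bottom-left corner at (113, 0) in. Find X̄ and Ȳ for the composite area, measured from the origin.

web: A = 14 × 60 = 840.00, centroid at (120.00, 30.00).
flange: A = 240 × 34 = 8160.00, centroid at (120.00, 77.00).
ΣA = 9000.00 in²
ΣAX̄ = (840.00)(120.00) + (8160.00)(120.00) = 1080000.00 in³
ΣAȲ = (840.00)(30.00) + (8160.00)(77.00) = 653520.00 in³
X̄ = 1080000.00 / 9000.00 = 120.00 in
Ȳ = 653520.00 / 9000.00 = 72.61 in

X̄ = 120.00 in, Ȳ = 72.61 in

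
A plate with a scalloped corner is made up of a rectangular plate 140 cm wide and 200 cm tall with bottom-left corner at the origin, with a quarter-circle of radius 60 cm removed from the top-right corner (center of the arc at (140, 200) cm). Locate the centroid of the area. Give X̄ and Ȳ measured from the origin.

X̄ = 65.00 cm, Ȳ = 91.63 cm

plate: A = 140 × 200 = 28000.00, centroid at (70.00, 100.00).
removed quarter-circle: A = −¼π·60² = -2827.43, centroid at (114.54, 174.54).
ΣA = 25172.57 cm², ΣAX̄ = 1636159.33 cm³, ΣAȲ = 2306513.32 cm³.
X̄ = 1636159.33/25172.57 = 65.00 cm; Ȳ = 2306513.32/25172.57 = 91.63 cm.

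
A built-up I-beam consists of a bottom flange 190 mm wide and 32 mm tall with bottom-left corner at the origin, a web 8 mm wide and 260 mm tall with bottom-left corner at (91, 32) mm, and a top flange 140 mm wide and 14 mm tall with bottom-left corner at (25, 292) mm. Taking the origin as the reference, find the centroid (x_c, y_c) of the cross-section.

bottom flange: A = 190 × 32 = 6080.00, centroid at (95.00, 16.00).
web: A = 8 × 260 = 2080.00, centroid at (95.00, 162.00).
top flange: A = 140 × 14 = 1960.00, centroid at (95.00, 299.00).
ΣA = 10120.00 mm², ΣAx_c = 961400.00 mm³, ΣAy_c = 1020280.00 mm³.
x_c = 961400.00/10120.00 = 95.00 mm; y_c = 1020280.00/10120.00 = 100.82 mm.

x_c = 95.00 mm, y_c = 100.82 mm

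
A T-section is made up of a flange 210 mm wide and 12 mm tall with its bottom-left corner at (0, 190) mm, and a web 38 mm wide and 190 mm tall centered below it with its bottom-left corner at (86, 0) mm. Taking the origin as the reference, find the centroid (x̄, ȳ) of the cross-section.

x̄ = 105.00 mm, ȳ = 121.13 mm

web: A = 38 × 190 = 7220.00, centroid at (105.00, 95.00).
flange: A = 210 × 12 = 2520.00, centroid at (105.00, 196.00).
ΣA = 9740.00 mm², ΣAx̄ = 1022700.00 mm³, ΣAȳ = 1179820.00 mm³.
x̄ = 1022700.00/9740.00 = 105.00 mm; ȳ = 1179820.00/9740.00 = 121.13 mm.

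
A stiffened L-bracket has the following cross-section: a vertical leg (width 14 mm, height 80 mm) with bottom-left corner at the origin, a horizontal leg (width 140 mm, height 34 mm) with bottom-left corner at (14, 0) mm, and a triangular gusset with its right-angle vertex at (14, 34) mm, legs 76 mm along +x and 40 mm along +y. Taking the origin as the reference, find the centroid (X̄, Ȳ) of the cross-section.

X̄ = 63.17 mm, Ȳ = 26.71 mm

Part | A | x̄ᵢ | ȳᵢ | A·x̄ᵢ | A·ȳᵢ
vertical leg | 1120.00 | 7.00 | 40.00 | 7840.00 | 44800.00
horizontal leg | 4760.00 | 84.00 | 17.00 | 399840.00 | 80920.00
gusset | 1520.00 | 39.33 | 47.33 | 59786.67 | 71946.67
Σ | 7400.00 |  |  | 467466.67 | 197666.67
X̄ = 467466.67 / 7400.00 = 63.17 mm
Ȳ = 197666.67 / 7400.00 = 26.71 mm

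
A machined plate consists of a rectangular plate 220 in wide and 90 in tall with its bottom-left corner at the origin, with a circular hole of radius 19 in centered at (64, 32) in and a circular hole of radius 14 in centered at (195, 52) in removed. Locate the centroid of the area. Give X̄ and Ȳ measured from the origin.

plate: A = 220 × 90 = 19800.00, centroid at (110.00, 45.00).
hole 1: A = −π·19² = -1134.11, centroid at (64.00, 32.00).
hole 2: A = −π·14² = -615.75, centroid at (195.00, 52.00).
ΣA = 18050.13 in²
ΣAX̄ = (19800.00)(110.00) + (-1134.11)(64.00) + (-615.75)(195.00) = 1985344.97 in³
ΣAȲ = (19800.00)(45.00) + (-1134.11)(32.00) + (-615.75)(52.00) = 822689.21 in³
X̄ = 1985344.97 / 18050.13 = 109.99 in
Ȳ = 822689.21 / 18050.13 = 45.58 in

X̄ = 109.99 in, Ȳ = 45.58 in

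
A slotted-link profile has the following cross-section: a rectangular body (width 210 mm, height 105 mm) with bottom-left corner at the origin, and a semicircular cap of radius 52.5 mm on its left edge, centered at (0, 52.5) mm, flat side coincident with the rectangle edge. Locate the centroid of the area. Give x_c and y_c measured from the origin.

rectangular body: A = 210 × 105 = 22050.00, centroid at (105.00, 52.50).
semicircular end: A = ½π·52.5² = 4329.51, centroid at (-22.28, 52.50).
ΣA = 26379.51 mm²
ΣAx_c = (22050.00)(105.00) + (4329.51)(-22.28) = 2218781.25 mm³
ΣAy_c = (22050.00)(52.50) + (4329.51)(52.50) = 1384924.14 mm³
x_c = 2218781.25 / 26379.51 = 84.11 mm
y_c = 1384924.14 / 26379.51 = 52.50 mm

x_c = 84.11 mm, y_c = 52.50 mm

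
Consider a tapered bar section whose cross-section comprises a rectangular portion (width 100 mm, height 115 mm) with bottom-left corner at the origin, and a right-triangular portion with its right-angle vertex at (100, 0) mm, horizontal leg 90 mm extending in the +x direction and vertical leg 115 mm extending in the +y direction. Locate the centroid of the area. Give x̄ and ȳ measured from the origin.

rectangular portion: A = 100 × 115 = 11500.00, centroid at (50.00, 57.50).
triangular portion: A = ½·90·115 = 5175.00, centroid at (130.00, 38.33).
ΣA = 16675.00 mm²
ΣAx̄ = (11500.00)(50.00) + (5175.00)(130.00) = 1247750.00 mm³
ΣAȳ = (11500.00)(57.50) + (5175.00)(38.33) = 859625.00 mm³
x̄ = 1247750.00 / 16675.00 = 74.83 mm
ȳ = 859625.00 / 16675.00 = 51.55 mm

x̄ = 74.83 mm, ȳ = 51.55 mm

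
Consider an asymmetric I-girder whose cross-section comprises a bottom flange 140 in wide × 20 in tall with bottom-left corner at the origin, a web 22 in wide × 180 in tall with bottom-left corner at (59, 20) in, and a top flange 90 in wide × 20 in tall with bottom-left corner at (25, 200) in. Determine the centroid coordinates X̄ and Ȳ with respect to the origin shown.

bottom flange: A = 140 × 20 = 2800.00, centroid at (70.00, 10.00).
web: A = 22 × 180 = 3960.00, centroid at (70.00, 110.00).
top flange: A = 90 × 20 = 1800.00, centroid at (70.00, 210.00).
ΣA = 8560.00 in²
ΣAX̄ = (2800.00)(70.00) + (3960.00)(70.00) + (1800.00)(70.00) = 599200.00 in³
ΣAȲ = (2800.00)(10.00) + (3960.00)(110.00) + (1800.00)(210.00) = 841600.00 in³
X̄ = 599200.00 / 8560.00 = 70.00 in
Ȳ = 841600.00 / 8560.00 = 98.32 in

X̄ = 70.00 in, Ȳ = 98.32 in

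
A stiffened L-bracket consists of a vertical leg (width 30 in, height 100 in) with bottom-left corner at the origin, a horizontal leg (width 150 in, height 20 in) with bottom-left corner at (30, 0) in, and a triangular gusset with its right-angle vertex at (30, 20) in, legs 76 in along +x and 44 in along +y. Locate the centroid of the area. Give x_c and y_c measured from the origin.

Part | A | x̄ᵢ | ȳᵢ | A·x̄ᵢ | A·ȳᵢ
vertical leg | 3000.00 | 15.00 | 50.00 | 45000.00 | 150000.00
horizontal leg | 3000.00 | 105.00 | 10.00 | 315000.00 | 30000.00
gusset | 1672.00 | 55.33 | 34.67 | 92517.33 | 57962.67
Σ | 7672.00 |  |  | 452517.33 | 237962.67
x_c = 452517.33 / 7672.00 = 58.98 in
y_c = 237962.67 / 7672.00 = 31.02 in

x_c = 58.98 in, y_c = 31.02 in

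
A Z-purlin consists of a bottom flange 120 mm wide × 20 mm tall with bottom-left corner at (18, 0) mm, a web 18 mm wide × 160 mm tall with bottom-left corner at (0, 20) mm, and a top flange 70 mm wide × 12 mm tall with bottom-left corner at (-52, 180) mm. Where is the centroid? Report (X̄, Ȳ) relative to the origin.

X̄ = 32.49 mm, Ȳ = 76.51 mm

Part | A | x̄ᵢ | ȳᵢ | A·x̄ᵢ | A·ȳᵢ
bottom flange | 2400.00 | 78.00 | 10.00 | 187200.00 | 24000.00
web | 2880.00 | 9.00 | 100.00 | 25920.00 | 288000.00
top flange | 840.00 | -17.00 | 186.00 | -14280.00 | 156240.00
Σ | 6120.00 |  |  | 198840.00 | 468240.00
X̄ = 198840.00 / 6120.00 = 32.49 mm
Ȳ = 468240.00 / 6120.00 = 76.51 mm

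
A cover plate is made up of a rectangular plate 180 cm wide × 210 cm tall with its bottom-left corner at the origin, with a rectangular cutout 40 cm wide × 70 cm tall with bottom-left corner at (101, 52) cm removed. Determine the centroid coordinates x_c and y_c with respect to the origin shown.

Part | A | x̄ᵢ | ȳᵢ | A·x̄ᵢ | A·ȳᵢ
plate | 37800.00 | 90.00 | 105.00 | 3402000.00 | 3969000.00
hole | -2800.00 | 121.00 | 87.00 | -338800.00 | -243600.00
Σ | 35000.00 |  |  | 3063200.00 | 3725400.00
x_c = 3063200.00 / 35000.00 = 87.52 cm
y_c = 3725400.00 / 35000.00 = 106.44 cm

x_c = 87.52 cm, y_c = 106.44 cm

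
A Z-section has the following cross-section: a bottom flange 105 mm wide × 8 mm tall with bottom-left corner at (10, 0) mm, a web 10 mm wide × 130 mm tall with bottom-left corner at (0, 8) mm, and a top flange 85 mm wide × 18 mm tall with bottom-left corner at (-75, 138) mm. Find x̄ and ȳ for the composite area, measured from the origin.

Part | A | x̄ᵢ | ȳᵢ | A·x̄ᵢ | A·ȳᵢ
bottom flange | 840.00 | 62.50 | 4.00 | 52500.00 | 3360.00
web | 1300.00 | 5.00 | 73.00 | 6500.00 | 94900.00
top flange | 1530.00 | -32.50 | 147.00 | -49725.00 | 224910.00
Σ | 3670.00 |  |  | 9275.00 | 323170.00
x̄ = 9275.00 / 3670.00 = 2.53 mm
ȳ = 323170.00 / 3670.00 = 88.06 mm

x̄ = 2.53 mm, ȳ = 88.06 mm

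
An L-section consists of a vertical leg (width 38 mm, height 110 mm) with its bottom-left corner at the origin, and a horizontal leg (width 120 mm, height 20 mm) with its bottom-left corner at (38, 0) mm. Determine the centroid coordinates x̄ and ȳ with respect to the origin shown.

vertical leg: A = 38 × 110 = 4180.00, centroid at (19.00, 55.00).
horizontal leg: A = 120 × 20 = 2400.00, centroid at (98.00, 10.00).
ΣA = 6580.00 mm²
ΣAx̄ = (4180.00)(19.00) + (2400.00)(98.00) = 314620.00 mm³
ΣAȳ = (4180.00)(55.00) + (2400.00)(10.00) = 253900.00 mm³
x̄ = 314620.00 / 6580.00 = 47.81 mm
ȳ = 253900.00 / 6580.00 = 38.59 mm

x̄ = 47.81 mm, ȳ = 38.59 mm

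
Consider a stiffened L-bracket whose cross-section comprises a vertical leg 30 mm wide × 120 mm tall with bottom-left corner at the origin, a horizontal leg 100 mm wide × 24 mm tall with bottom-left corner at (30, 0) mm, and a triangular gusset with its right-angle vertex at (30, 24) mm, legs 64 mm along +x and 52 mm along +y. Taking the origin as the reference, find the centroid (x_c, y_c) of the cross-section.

vertical leg: A = 30 × 120 = 3600.00, centroid at (15.00, 60.00).
horizontal leg: A = 100 × 24 = 2400.00, centroid at (80.00, 12.00).
gusset: A = ½·64·52 = 1664.00, centroid at (51.33, 41.33).
ΣA = 7664.00 mm²
ΣAx_c = (3600.00)(15.00) + (2400.00)(80.00) + (1664.00)(51.33) = 331418.67 mm³
ΣAy_c = (3600.00)(60.00) + (2400.00)(12.00) + (1664.00)(41.33) = 313578.67 mm³
x_c = 331418.67 / 7664.00 = 43.24 mm
y_c = 313578.67 / 7664.00 = 40.92 mm

x_c = 43.24 mm, y_c = 40.92 mm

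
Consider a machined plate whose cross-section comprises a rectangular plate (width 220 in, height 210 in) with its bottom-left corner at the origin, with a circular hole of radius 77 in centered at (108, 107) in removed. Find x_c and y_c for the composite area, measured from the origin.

x_c = 111.35 in, y_c = 103.65 in

plate: A = 220 × 210 = 46200.00, centroid at (110.00, 105.00).
hole: A = −π·77² = -18626.50, centroid at (108.00, 107.00).
ΣA = 27573.50 in²
ΣAx_c = (46200.00)(110.00) + (-18626.50)(108.00) = 3070337.69 in³
ΣAy_c = (46200.00)(105.00) + (-18626.50)(107.00) = 2857964.20 in³
x_c = 3070337.69 / 27573.50 = 111.35 in
y_c = 2857964.20 / 27573.50 = 103.65 in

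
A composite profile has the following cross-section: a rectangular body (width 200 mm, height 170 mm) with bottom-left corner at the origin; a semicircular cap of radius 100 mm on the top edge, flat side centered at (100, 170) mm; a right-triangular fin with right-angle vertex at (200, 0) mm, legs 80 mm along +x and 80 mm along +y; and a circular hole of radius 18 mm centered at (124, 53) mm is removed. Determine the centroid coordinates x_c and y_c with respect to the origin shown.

rectangular body: A = 200 × 170 = 34000.00, centroid at (100.00, 85.00).
semicircular top: A = ½π·100² = 15707.96, centroid at (100.00, 212.44).
triangular fin: A = ½·80·80 = 3200.00, centroid at (226.67, 26.67).
hole: A = −π·18² = -1017.88, centroid at (124.00, 53.00).
ΣA = 51890.09 mm²
ΣAx_c = (34000.00)(100.00) + (15707.96)(100.00) + (3200.00)(226.67) + (-1017.88)(124.00) = 5569913.03 mm³
ΣAy_c = (34000.00)(85.00) + (15707.96)(212.44) + (3200.00)(26.67) + (-1017.88)(53.00) = 6258406.33 mm³
x_c = 5569913.03 / 51890.09 = 107.34 mm
y_c = 6258406.33 / 51890.09 = 120.61 mm

x_c = 107.34 mm, y_c = 120.61 mm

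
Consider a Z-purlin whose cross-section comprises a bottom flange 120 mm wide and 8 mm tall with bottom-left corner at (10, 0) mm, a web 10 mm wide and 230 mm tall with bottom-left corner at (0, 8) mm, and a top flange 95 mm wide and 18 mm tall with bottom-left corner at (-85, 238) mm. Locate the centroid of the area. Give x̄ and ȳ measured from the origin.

bottom flange: A = 120 × 8 = 960.00, centroid at (70.00, 4.00).
web: A = 10 × 230 = 2300.00, centroid at (5.00, 123.00).
top flange: A = 95 × 18 = 1710.00, centroid at (-37.50, 247.00).
ΣA = 4970.00 mm², ΣAx̄ = 14575.00 mm³, ΣAȳ = 709110.00 mm³.
x̄ = 14575.00/4970.00 = 2.93 mm; ȳ = 709110.00/4970.00 = 142.68 mm.

x̄ = 2.93 mm, ȳ = 142.68 mm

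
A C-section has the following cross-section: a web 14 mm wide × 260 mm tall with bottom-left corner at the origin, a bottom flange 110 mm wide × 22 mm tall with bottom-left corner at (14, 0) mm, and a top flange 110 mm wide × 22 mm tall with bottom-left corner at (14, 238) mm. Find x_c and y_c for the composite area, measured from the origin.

web: A = 14 × 260 = 3640.00, centroid at (7.00, 130.00).
bottom flange: A = 110 × 22 = 2420.00, centroid at (69.00, 11.00).
top flange: A = 110 × 22 = 2420.00, centroid at (69.00, 249.00).
ΣA = 8480.00 mm², ΣAx_c = 359440.00 mm³, ΣAy_c = 1102400.00 mm³.
x_c = 359440.00/8480.00 = 42.39 mm; y_c = 1102400.00/8480.00 = 130.00 mm.

x_c = 42.39 mm, y_c = 130.00 mm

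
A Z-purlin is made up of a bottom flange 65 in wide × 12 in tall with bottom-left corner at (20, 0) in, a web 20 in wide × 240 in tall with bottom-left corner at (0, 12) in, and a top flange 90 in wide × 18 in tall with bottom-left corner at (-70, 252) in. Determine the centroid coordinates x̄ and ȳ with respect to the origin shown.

Part | A | x̄ᵢ | ȳᵢ | A·x̄ᵢ | A·ȳᵢ
bottom flange | 780.00 | 52.50 | 6.00 | 40950.00 | 4680.00
web | 4800.00 | 10.00 | 132.00 | 48000.00 | 633600.00
top flange | 1620.00 | -25.00 | 261.00 | -40500.00 | 422820.00
Σ | 7200.00 |  |  | 48450.00 | 1061100.00
x̄ = 48450.00 / 7200.00 = 6.73 in
ȳ = 1061100.00 / 7200.00 = 147.38 in

x̄ = 6.73 in, ȳ = 147.38 in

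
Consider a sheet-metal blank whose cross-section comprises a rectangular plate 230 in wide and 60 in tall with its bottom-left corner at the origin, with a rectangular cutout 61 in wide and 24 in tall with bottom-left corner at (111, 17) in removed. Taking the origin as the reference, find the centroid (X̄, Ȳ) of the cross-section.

Part | A | x̄ᵢ | ȳᵢ | A·x̄ᵢ | A·ȳᵢ
plate | 13800.00 | 115.00 | 30.00 | 1587000.00 | 414000.00
hole | -1464.00 | 141.50 | 29.00 | -207156.00 | -42456.00
Σ | 12336.00 |  |  | 1379844.00 | 371544.00
X̄ = 1379844.00 / 12336.00 = 111.86 in
Ȳ = 371544.00 / 12336.00 = 30.12 in

X̄ = 111.86 in, Ȳ = 30.12 in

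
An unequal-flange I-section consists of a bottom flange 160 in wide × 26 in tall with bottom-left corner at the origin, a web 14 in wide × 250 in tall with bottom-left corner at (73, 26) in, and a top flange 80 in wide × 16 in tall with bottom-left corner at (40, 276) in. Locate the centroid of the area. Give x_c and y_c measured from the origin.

bottom flange: A = 160 × 26 = 4160.00, centroid at (80.00, 13.00).
web: A = 14 × 250 = 3500.00, centroid at (80.00, 151.00).
top flange: A = 80 × 16 = 1280.00, centroid at (80.00, 284.00).
ΣA = 8940.00 in²
ΣAx_c = (4160.00)(80.00) + (3500.00)(80.00) + (1280.00)(80.00) = 715200.00 in³
ΣAy_c = (4160.00)(13.00) + (3500.00)(151.00) + (1280.00)(284.00) = 946100.00 in³
x_c = 715200.00 / 8940.00 = 80.00 in
y_c = 946100.00 / 8940.00 = 105.83 in

x_c = 80.00 in, y_c = 105.83 in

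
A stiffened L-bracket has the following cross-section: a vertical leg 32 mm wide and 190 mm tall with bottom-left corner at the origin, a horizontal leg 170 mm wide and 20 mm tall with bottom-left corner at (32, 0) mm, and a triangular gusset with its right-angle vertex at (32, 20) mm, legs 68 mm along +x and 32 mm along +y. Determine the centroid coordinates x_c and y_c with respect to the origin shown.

Part | A | x̄ᵢ | ȳᵢ | A·x̄ᵢ | A·ȳᵢ
vertical leg | 6080.00 | 16.00 | 95.00 | 97280.00 | 577600.00
horizontal leg | 3400.00 | 117.00 | 10.00 | 397800.00 | 34000.00
gusset | 1088.00 | 54.67 | 30.67 | 59477.33 | 33365.33
Σ | 10568.00 |  |  | 554557.33 | 644965.33
x_c = 554557.33 / 10568.00 = 52.48 mm
y_c = 644965.33 / 10568.00 = 61.03 mm

x_c = 52.48 mm, y_c = 61.03 mm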